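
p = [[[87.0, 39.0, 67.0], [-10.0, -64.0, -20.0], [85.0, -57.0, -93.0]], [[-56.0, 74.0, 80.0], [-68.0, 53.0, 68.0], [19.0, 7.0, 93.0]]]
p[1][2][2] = 93.0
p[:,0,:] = [[87.0, 39.0, 67.0], [-56.0, 74.0, 80.0]]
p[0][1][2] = -20.0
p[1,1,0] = -68.0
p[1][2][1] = 7.0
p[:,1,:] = [[-10.0, -64.0, -20.0], [-68.0, 53.0, 68.0]]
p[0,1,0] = -10.0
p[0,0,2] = 67.0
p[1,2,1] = 7.0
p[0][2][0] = 85.0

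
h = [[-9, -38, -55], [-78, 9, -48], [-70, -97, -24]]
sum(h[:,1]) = -126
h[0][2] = -55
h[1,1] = 9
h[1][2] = -48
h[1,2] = -48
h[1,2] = -48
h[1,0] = -78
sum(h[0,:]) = -102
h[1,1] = 9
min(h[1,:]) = -78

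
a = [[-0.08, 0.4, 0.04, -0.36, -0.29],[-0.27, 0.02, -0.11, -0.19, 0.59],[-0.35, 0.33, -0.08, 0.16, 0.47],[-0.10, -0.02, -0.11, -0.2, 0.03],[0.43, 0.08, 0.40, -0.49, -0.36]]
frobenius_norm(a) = 1.46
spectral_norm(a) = 1.16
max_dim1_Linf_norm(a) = 0.59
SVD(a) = [[0.26, 0.68, 0.54, -0.29, 0.31], [-0.46, 0.46, -0.65, -0.11, 0.38], [-0.52, 0.39, 0.31, 0.57, -0.40], [-0.03, 0.22, -0.16, -0.61, -0.74], [0.67, 0.36, -0.42, 0.45, -0.2]] @ diag([1.15645106344676, 0.6946393730309748, 0.45604128259055304, 0.30349985362105125, 0.003356592491884655]) @ [[0.5, -0.02, 0.32, -0.36, -0.72],[-0.26, 0.62, 0.09, -0.70, 0.20],[-0.31, 0.6, -0.18, 0.47, -0.54],[0.36, 0.39, 0.67, 0.39, 0.34],[-0.68, -0.32, 0.64, 0.01, -0.18]]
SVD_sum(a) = [[0.15, -0.01, 0.1, -0.11, -0.22], [-0.26, 0.01, -0.17, 0.19, 0.38], [-0.3, 0.01, -0.19, 0.22, 0.43], [-0.02, 0.00, -0.01, 0.01, 0.03], [0.39, -0.01, 0.25, -0.28, -0.56]] + [[-0.12, 0.29, 0.04, -0.33, 0.09], [-0.08, 0.20, 0.03, -0.23, 0.06], [-0.07, 0.17, 0.03, -0.19, 0.05], [-0.04, 0.09, 0.01, -0.11, 0.03], [-0.07, 0.16, 0.02, -0.18, 0.05]] + [[-0.08, 0.15, -0.04, 0.12, -0.13], [0.09, -0.18, 0.05, -0.14, 0.16], [-0.04, 0.08, -0.03, 0.07, -0.08], [0.02, -0.04, 0.01, -0.03, 0.04], [0.06, -0.11, 0.03, -0.09, 0.1]] + [[-0.03,  -0.03,  -0.06,  -0.03,  -0.03], [-0.01,  -0.01,  -0.02,  -0.01,  -0.01], [0.06,  0.07,  0.12,  0.07,  0.06], [-0.07,  -0.07,  -0.12,  -0.07,  -0.06], [0.05,  0.05,  0.09,  0.05,  0.05]] + [[-0.0,-0.00,0.0,0.00,-0.00], [-0.00,-0.00,0.0,0.0,-0.00], [0.00,0.00,-0.0,-0.00,0.00], [0.0,0.00,-0.0,-0.0,0.0], [0.00,0.0,-0.0,-0.00,0.0]]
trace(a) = -0.70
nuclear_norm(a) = 2.61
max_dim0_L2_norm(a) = 0.89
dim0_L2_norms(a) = [0.63, 0.53, 0.44, 0.69, 0.89]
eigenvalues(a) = [(-0.42+0.52j), (-0.42-0.52j), (0.45+0j), (-0.01+0j), (-0.3+0j)]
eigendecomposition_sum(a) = [[(-0.04+0.23j), (0.16-0.09j), 0.01+0.14j, 0.05-0.11j, -0.13-0.19j],[-0.14-0.20j, -0.06+0.18j, (-0.11-0.1j), (0.04+0.12j), 0.24+0.05j],[(-0.18+0j), 0.09+0.11j, (-0.11+0.02j), 0.09+0.03j, 0.13-0.13j],[(-0.05-0.04j), -0.00+0.05j, -0.03-0.02j, 0.02+0.03j, (0.06-0j)],[(0.21+0.12j), -0.03-0.19j, (0.14+0.05j), (-0.09-0.09j), (-0.24+0.06j)]] + [[-0.04-0.23j, 0.16+0.09j, (0.01-0.14j), (0.05+0.11j), -0.13+0.19j], [(-0.14+0.2j), (-0.06-0.18j), -0.11+0.10j, (0.04-0.12j), (0.24-0.05j)], [-0.18-0.00j, 0.09-0.11j, (-0.11-0.02j), 0.09-0.03j, 0.13+0.13j], [-0.05+0.04j, (-0-0.05j), -0.03+0.02j, (0.02-0.03j), (0.06+0j)], [0.21-0.12j, (-0.03+0.19j), 0.14-0.05j, -0.09+0.09j, -0.24-0.06j]] + [[0.00+0.00j, (0.05-0j), 0.05+0.00j, -0.05+0.00j, 0.06+0.00j], [0.01+0.00j, 0.12-0.00j, (0.11+0j), -0.12+0.00j, 0.15+0.00j], [(0.01+0j), (0.15-0j), 0.14+0.00j, (-0.15+0j), (0.18+0j)], [(-0-0j), -0.03+0.00j, (-0.03-0j), (0.03-0j), (-0.04-0j)], [0.01+0.00j, (0.13-0j), (0.12+0j), -0.13+0.00j, 0.16+0.00j]] + [[-0.00-0.00j, -0.00+0.00j, -0j, 0.01+0.00j, 0j], [-0.00-0.00j, (-0+0j), -0j, 0.00+0.00j, 0.00+0.00j], [0.00+0.00j, -0j, -0.00+0.00j, -0.01-0.00j, -0.00-0.00j], [(-0-0j), -0.00+0.00j, 0.00-0.00j, 0.00+0.00j, 0.00+0.00j], [-0.00-0.00j, (-0+0j), 0.00-0.00j, 0j, 0j]] + [[-0.00+0.00j, (0.03+0j), -0.02+0.00j, (-0.42+0j), (-0.1-0j)],[(-0+0j), (0.01+0j), (-0.01+0j), (-0.15+0j), (-0.03-0j)],[0.00-0.00j, (-0.01-0j), 0.01-0.00j, 0.13-0.00j, 0.03+0.00j],[(-0+0j), (0.02+0j), -0.01+0.00j, -0.27+0.00j, (-0.06-0j)],[-0.00+0.00j, (0.01+0j), (-0.01+0j), -0.17+0.00j, -0.04-0.00j]]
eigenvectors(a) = [[(0.17+0.48j), (0.17-0.48j), -0.22+0.00j, (0.68+0j), 0.75+0.00j], [-0.47-0.23j, (-0.47+0.23j), -0.51+0.00j, (0.32+0j), (0.27+0j)], [-0.34+0.20j, (-0.34-0.2j), -0.62+0.00j, -0.63+0.00j, (-0.22+0j)], [(-0.14-0.03j), -0.14+0.03j, 0.13+0.00j, 0.00+0.00j, 0.48+0.00j], [0.54+0.00j, 0.54-0.00j, (-0.55+0j), 0.18+0.00j, 0.31+0.00j]]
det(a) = 0.00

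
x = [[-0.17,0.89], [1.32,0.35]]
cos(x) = [[0.46, -0.06], [-0.10, 0.42]]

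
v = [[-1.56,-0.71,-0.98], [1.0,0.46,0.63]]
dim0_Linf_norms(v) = [1.56, 0.71, 0.98]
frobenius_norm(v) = 2.35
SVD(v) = [[-0.84, 0.54], [0.54, 0.84]] @ diag([2.346611570410268, 0.0037600022147546287]) @ [[0.79, 0.36, 0.5], [-0.47, 0.88, 0.11]]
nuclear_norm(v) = 2.35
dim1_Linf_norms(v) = [1.56, 1.0]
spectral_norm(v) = 2.35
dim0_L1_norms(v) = [2.56, 1.17, 1.61]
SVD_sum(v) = [[-1.56, -0.71, -0.98],[1.00, 0.46, 0.63]] + [[-0.00, 0.00, 0.00], [-0.00, 0.00, 0.0]]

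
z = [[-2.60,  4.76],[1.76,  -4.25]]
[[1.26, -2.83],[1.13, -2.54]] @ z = [[-8.26, 18.03], [-7.41, 16.17]]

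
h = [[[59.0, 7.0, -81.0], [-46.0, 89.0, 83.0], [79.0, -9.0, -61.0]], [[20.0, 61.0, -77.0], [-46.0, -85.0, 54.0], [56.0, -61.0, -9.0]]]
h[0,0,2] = -81.0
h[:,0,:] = [[59.0, 7.0, -81.0], [20.0, 61.0, -77.0]]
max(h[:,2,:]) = 79.0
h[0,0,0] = 59.0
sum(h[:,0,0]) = 79.0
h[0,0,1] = 7.0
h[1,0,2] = -77.0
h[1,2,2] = -9.0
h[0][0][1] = 7.0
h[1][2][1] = -61.0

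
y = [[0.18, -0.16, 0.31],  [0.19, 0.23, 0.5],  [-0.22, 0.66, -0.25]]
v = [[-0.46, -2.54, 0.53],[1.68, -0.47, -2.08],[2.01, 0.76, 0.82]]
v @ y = [[-0.68, -0.16, -1.55], [0.67, -1.75, 0.81], [0.33, 0.39, 0.80]]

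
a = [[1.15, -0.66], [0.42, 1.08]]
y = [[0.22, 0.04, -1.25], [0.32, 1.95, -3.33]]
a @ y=[[0.04, -1.24, 0.76], [0.44, 2.12, -4.12]]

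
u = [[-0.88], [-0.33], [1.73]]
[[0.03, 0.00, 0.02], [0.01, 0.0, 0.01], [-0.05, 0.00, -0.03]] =u @ [[-0.03,  0.00,  -0.02]]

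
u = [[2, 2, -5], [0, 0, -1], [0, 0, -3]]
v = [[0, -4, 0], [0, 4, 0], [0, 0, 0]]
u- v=[[2, 6, -5], [0, -4, -1], [0, 0, -3]]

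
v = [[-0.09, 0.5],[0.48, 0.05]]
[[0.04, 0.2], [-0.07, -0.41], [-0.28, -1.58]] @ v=[[0.09, 0.03], [-0.19, -0.06], [-0.73, -0.22]]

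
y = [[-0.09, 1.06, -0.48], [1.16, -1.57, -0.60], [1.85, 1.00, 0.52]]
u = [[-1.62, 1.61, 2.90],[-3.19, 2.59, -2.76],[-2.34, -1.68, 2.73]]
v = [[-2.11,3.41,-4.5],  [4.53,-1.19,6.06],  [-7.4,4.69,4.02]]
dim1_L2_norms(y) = [1.17, 2.04, 2.17]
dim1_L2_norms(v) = [6.03, 7.66, 9.64]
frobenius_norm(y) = 3.20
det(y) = -3.75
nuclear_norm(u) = 12.09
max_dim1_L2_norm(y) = 2.17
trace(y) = -1.14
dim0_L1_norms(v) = [14.04, 9.29, 14.58]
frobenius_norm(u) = 7.34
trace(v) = 0.72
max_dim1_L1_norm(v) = 16.11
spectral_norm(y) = 2.20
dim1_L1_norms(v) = [10.02, 11.78, 16.11]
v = y @ u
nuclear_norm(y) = 5.17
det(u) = 53.59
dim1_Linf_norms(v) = [4.5, 6.06, 7.4]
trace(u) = 3.70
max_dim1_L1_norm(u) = 8.54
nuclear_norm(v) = 21.26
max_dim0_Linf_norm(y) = 1.85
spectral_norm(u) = 5.20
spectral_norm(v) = 10.55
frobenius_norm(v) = 13.71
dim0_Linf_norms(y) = [1.85, 1.57, 0.6]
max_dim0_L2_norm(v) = 8.93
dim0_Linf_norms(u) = [3.19, 2.59, 2.9]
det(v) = -200.93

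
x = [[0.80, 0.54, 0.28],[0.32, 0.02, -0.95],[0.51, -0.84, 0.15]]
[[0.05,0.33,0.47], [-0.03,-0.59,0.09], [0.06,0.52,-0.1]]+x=[[0.85,0.87,0.75], [0.29,-0.57,-0.86], [0.57,-0.32,0.05]]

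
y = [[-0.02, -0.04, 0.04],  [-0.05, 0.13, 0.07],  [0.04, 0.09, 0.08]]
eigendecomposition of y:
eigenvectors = [[-0.80, -0.54, -0.03], [-0.38, 0.38, 0.78], [0.46, -0.75, 0.63]]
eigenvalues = [-0.06, 0.06, 0.19]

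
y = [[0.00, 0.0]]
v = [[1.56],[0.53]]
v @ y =[[0.00, 0.0],[0.0, 0.00]]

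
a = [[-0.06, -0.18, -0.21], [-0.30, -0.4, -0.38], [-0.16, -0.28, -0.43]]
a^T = [[-0.06, -0.30, -0.16],[-0.18, -0.40, -0.28],[-0.21, -0.38, -0.43]]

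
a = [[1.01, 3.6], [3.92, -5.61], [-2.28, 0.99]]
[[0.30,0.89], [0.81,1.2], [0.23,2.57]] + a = [[1.31, 4.49],  [4.73, -4.41],  [-2.05, 3.56]]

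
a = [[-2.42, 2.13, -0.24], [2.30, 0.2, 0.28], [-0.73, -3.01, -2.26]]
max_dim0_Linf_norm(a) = 3.01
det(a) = 11.32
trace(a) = -4.48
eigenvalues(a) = [1.37, -3.43, -2.42]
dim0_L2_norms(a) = [3.42, 3.69, 2.29]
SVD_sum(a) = [[-0.39,  1.96,  0.95], [0.02,  -0.1,  -0.05], [0.62,  -3.11,  -1.5]] + [[-2.16, -0.03, -0.85], [2.09, 0.03, 0.82], [-1.43, -0.02, -0.56]] + [[0.13, 0.19, -0.34], [0.19, 0.27, -0.49], [0.08, 0.11, -0.2]]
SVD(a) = [[-0.53,0.65,0.54],[0.03,-0.63,0.78],[0.84,0.43,0.32]] @ diag([4.1474792940739444, 3.574284370103138, 0.7634178062268969]) @ [[0.18, -0.89, -0.43], [-0.93, -0.01, -0.36], [0.32, 0.46, -0.83]]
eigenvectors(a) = [[0.41, 0.7, -0.24], [0.66, -0.40, 0.11], [-0.63, -0.59, 0.96]]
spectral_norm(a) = 4.15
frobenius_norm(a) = 5.53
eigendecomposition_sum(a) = [[0.38, 0.64, 0.02], [0.61, 1.02, 0.04], [-0.59, -0.98, -0.04]] + [[-3.59, 1.25, -1.03], [2.04, -0.71, 0.59], [3.01, -1.05, 0.87]] + [[0.79, 0.25, 0.77], [-0.35, -0.11, -0.35], [-3.16, -0.99, -3.09]]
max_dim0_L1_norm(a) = 5.45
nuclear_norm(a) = 8.49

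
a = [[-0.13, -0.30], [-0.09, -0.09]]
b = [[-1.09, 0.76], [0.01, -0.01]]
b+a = [[-1.22, 0.46], [-0.08, -0.10]]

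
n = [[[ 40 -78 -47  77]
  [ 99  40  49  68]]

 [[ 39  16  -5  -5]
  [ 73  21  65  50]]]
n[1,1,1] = 21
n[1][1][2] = 65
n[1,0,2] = -5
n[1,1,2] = 65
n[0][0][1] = -78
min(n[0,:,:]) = -78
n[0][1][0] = 99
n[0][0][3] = 77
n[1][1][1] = 21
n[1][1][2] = 65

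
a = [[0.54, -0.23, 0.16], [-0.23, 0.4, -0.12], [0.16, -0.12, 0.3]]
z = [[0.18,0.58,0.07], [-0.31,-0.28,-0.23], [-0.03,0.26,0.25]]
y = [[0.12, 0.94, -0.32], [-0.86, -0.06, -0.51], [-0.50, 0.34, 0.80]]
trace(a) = 1.24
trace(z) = 0.15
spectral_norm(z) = 0.79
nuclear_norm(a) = 1.24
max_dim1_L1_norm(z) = 0.83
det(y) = 1.00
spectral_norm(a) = 0.79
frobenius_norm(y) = 1.73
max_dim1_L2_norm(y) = 1.0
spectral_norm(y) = 1.00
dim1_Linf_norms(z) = [0.58, 0.31, 0.26]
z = a @ y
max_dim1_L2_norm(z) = 0.61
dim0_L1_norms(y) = [1.48, 1.34, 1.63]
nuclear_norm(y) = 3.00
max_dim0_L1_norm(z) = 1.12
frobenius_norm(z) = 0.86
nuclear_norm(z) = 1.25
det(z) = 0.04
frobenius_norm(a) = 0.85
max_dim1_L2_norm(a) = 0.61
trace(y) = 0.86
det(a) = 0.04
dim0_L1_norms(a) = [0.93, 0.75, 0.58]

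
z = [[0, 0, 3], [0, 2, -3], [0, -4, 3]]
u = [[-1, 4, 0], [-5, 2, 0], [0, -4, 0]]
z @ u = [[0, -12, 0], [-10, 16, 0], [20, -20, 0]]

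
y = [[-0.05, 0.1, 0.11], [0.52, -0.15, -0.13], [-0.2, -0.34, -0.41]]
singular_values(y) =[0.59, 0.56, 0.0]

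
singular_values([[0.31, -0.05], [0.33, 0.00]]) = [0.45, 0.04]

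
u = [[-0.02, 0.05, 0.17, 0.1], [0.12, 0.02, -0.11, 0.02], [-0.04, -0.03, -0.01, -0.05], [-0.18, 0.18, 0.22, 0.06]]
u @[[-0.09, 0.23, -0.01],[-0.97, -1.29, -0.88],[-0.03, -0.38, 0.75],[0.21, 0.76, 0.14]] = [[-0.03, -0.06, 0.1], [-0.02, 0.06, -0.1], [0.02, -0.00, 0.01], [-0.15, -0.31, 0.02]]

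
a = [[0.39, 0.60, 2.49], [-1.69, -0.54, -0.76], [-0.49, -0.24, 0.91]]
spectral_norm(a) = 2.96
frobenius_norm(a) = 3.40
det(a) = 1.23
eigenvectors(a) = [[0.32+0.55j, 0.32-0.55j, 0.50+0.00j], [(-0.76+0j), -0.76-0.00j, (-0.82+0j)], [(-0.15+0.08j), (-0.15-0.08j), 0.27+0.00j]]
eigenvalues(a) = [(0.01+1.3j), (0.01-1.3j), (0.73+0j)]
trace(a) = 0.76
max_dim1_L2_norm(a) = 2.59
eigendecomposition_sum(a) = [[0.26+0.77j, 0.42+0.20j, (0.79-0.81j)], [(-0.96-0.19j), (-0.46+0.31j), 0.36+1.31j], [-0.21+0.07j, -0.06+0.11j, 0.21+0.22j]] + [[(0.26-0.77j), (0.42-0.2j), 0.79+0.81j], [(-0.96+0.19j), -0.46-0.31j, (0.36-1.31j)], [(-0.21-0.07j), (-0.06-0.11j), (0.21-0.22j)]] + [[(-0.14-0j), -0.23-0.00j, 0.90+0.00j],[0.22+0.00j, 0.39+0.00j, (-1.49-0j)],[(-0.07-0j), (-0.13-0j), (0.48+0j)]]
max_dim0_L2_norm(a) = 2.76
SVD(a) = [[-0.86, -0.32, -0.41], [0.48, -0.79, -0.38], [-0.20, -0.52, 0.83]] @ diag([2.960934381793041, 1.653043970505776, 0.25221660986214844]) @ [[-0.35, -0.24, -0.90],  [0.89, 0.22, -0.40],  [0.30, -0.95, 0.14]]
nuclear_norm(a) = 4.87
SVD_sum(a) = [[0.89, 0.62, 2.29], [-0.50, -0.35, -1.28], [0.21, 0.14, 0.53]] + [[-0.47, -0.12, 0.22], [-1.16, -0.28, 0.53], [-0.76, -0.19, 0.35]] + [[-0.03, 0.1, -0.01], [-0.03, 0.09, -0.01], [0.06, -0.2, 0.03]]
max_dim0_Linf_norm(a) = 2.49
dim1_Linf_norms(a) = [2.49, 1.69, 0.91]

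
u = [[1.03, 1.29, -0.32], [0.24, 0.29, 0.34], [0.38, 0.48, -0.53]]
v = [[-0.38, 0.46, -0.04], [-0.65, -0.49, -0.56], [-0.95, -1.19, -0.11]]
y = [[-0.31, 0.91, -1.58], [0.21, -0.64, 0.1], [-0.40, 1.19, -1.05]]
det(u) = 0.00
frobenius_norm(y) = 2.56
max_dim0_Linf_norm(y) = 1.58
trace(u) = 0.79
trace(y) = -2.00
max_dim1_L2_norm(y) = 1.85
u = y @ v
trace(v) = -0.98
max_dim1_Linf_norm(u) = 1.29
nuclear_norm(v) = 2.79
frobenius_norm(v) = 1.91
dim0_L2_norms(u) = [1.12, 1.41, 0.71]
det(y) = 0.00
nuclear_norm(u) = 2.42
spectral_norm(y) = 2.49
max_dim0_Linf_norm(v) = 1.19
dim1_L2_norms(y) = [1.85, 0.68, 1.64]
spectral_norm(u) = 1.85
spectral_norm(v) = 1.76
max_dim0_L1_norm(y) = 2.74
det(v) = 0.43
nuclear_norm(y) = 3.09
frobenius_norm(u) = 1.93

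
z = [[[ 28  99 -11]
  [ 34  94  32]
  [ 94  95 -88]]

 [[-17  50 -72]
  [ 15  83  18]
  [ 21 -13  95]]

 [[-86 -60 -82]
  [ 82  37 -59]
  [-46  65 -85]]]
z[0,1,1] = 94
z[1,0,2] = -72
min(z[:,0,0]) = -86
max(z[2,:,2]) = -59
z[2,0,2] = -82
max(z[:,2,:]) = 95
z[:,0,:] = [[28, 99, -11], [-17, 50, -72], [-86, -60, -82]]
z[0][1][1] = 94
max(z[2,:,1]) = 65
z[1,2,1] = -13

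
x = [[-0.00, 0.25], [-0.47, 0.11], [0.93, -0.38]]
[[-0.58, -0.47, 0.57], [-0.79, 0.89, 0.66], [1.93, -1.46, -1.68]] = x @ [[1.13, -2.34, -0.88], [-2.31, -1.88, 2.28]]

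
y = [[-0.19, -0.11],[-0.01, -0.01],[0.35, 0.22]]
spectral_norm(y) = 0.47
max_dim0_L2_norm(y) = 0.4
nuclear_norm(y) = 0.48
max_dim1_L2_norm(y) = 0.41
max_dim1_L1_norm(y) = 0.57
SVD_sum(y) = [[-0.19, -0.12], [-0.01, -0.01], [0.35, 0.22]] + [[-0.00, 0.01], [0.00, -0.00], [-0.00, 0.00]]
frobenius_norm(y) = 0.47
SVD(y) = [[-0.47, 0.81], [-0.03, -0.42], [0.88, 0.41]] @ diag([0.4682303927578924, 0.0077652622486204005]) @ [[0.85, 0.53], [-0.53, 0.85]]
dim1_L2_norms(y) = [0.22, 0.01, 0.41]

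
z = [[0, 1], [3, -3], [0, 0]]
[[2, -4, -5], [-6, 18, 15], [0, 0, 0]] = z @[[0, 2, 0], [2, -4, -5]]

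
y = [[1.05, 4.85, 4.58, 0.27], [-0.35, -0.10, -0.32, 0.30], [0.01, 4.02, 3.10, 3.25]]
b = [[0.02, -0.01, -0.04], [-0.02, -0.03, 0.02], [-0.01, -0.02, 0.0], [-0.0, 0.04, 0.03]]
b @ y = [[0.02, -0.06, -0.03, -0.13], [-0.01, -0.01, -0.02, 0.05], [-0.0, -0.05, -0.04, -0.01], [-0.01, 0.12, 0.08, 0.11]]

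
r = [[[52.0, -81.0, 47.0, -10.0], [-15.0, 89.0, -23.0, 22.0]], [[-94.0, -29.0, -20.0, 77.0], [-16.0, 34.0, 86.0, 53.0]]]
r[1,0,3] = 77.0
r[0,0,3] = -10.0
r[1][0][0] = -94.0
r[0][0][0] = 52.0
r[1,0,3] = 77.0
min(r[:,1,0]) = -16.0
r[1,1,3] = 53.0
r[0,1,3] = 22.0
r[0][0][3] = -10.0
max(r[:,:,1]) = 89.0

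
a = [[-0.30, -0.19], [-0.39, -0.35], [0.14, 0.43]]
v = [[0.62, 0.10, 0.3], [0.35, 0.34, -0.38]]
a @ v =[[-0.25, -0.09, -0.02], [-0.36, -0.16, 0.02], [0.24, 0.16, -0.12]]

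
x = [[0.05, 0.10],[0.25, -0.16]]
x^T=[[0.05, 0.25], [0.10, -0.16]]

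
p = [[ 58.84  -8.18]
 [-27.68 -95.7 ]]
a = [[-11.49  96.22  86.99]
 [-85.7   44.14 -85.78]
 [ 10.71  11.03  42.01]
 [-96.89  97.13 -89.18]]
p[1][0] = -27.68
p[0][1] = -8.18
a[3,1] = 97.13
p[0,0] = 58.84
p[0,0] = 58.84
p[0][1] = -8.18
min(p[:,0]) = -27.68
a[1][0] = -85.7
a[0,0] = -11.49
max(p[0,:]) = 58.84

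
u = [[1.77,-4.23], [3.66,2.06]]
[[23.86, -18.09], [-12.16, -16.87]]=u @ [[-0.12,-5.68], [-5.69,1.9]]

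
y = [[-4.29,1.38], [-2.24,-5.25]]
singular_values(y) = [5.75, 4.46]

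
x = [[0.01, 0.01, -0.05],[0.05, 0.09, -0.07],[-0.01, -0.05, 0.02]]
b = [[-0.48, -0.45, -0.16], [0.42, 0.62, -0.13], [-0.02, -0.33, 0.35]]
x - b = [[0.49,0.46,0.11], [-0.37,-0.53,0.06], [0.01,0.28,-0.33]]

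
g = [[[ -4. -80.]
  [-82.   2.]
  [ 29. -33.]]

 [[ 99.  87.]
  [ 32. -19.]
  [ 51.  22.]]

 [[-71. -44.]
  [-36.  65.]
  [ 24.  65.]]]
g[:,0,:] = [[-4.0, -80.0], [99.0, 87.0], [-71.0, -44.0]]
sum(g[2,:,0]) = -83.0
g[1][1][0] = 32.0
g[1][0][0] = 99.0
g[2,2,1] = 65.0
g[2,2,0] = 24.0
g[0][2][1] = -33.0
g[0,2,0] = 29.0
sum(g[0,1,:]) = -80.0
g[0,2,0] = 29.0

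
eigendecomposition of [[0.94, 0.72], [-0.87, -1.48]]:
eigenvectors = [[0.93, -0.32], [-0.38, 0.95]]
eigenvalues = [0.65, -1.19]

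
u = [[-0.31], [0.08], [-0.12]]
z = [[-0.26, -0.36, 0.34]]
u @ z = [[0.08, 0.11, -0.11], [-0.02, -0.03, 0.03], [0.03, 0.04, -0.04]]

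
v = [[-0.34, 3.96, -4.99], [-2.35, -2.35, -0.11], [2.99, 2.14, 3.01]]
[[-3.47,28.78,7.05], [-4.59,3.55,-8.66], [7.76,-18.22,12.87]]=v @[[1.74, -2.91, -0.47], [0.18, 1.6, 4.07], [0.72, -4.30, 1.85]]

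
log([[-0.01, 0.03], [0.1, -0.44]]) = [[(-5.69+3.14j), -0.34+0.00j], [(-1.12-0j), (-0.88+3.14j)]]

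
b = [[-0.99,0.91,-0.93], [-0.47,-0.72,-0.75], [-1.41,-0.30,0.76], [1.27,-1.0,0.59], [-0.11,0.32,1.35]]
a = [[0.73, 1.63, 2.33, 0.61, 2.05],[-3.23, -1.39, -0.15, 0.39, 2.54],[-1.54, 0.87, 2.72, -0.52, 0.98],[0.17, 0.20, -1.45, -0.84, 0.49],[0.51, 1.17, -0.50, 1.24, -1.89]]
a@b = [[-4.22,  -1.16,  3.00], [4.28,  -1.47,  7.59], [-3.49,  -2.01,  3.86], [0.66,  1.44,  -1.24], [1.43,  -2.07,  -3.55]]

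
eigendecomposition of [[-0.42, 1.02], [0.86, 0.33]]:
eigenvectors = [[-0.85, -0.59], [0.53, -0.80]]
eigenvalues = [-1.05, 0.96]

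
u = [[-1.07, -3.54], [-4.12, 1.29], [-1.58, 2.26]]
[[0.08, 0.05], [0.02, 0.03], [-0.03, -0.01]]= u @ [[-0.01, -0.01], [-0.02, -0.01]]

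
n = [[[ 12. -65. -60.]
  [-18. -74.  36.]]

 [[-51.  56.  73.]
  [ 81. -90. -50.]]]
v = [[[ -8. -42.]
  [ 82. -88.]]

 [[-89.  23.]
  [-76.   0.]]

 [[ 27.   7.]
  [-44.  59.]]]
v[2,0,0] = 27.0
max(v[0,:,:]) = 82.0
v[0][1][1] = -88.0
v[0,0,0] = -8.0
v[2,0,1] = 7.0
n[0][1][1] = -74.0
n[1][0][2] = 73.0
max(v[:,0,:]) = 27.0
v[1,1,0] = -76.0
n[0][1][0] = -18.0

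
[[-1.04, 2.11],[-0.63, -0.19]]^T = [[-1.04, -0.63], [2.11, -0.19]]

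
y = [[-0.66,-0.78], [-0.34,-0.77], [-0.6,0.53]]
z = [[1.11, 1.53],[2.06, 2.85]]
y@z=[[-2.34,-3.23], [-1.96,-2.71], [0.43,0.59]]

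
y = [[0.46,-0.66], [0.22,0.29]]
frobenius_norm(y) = 0.88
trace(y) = 0.75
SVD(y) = [[-0.99, 0.17], [0.17, 0.99]] @ diag([0.813971487752879, 0.34227243115004874]) @ [[-0.51, 0.86], [0.86, 0.51]]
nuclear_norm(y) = 1.16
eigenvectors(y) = [[0.87+0.00j, (0.87-0j)], [0.11-0.49j, 0.11+0.49j]]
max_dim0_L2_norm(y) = 0.72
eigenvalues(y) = [(0.38+0.37j), (0.38-0.37j)]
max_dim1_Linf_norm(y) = 0.66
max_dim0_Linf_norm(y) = 0.66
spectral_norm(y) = 0.81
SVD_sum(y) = [[0.41, -0.69], [-0.07, 0.12]] + [[0.05,0.03], [0.29,0.17]]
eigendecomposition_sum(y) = [[(0.23+0.14j), (-0.33+0.33j)],[0.11-0.11j, 0.15+0.23j]] + [[(0.23-0.14j), -0.33-0.33j], [(0.11+0.11j), 0.14-0.23j]]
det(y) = 0.28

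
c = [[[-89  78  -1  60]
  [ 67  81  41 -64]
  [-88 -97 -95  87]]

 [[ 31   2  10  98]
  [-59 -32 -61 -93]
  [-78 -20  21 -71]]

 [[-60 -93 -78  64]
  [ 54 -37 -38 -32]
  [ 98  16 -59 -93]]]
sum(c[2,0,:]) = -167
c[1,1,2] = -61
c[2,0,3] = 64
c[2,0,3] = 64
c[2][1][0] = 54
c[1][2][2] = 21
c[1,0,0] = 31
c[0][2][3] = 87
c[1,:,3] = [98, -93, -71]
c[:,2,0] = [-88, -78, 98]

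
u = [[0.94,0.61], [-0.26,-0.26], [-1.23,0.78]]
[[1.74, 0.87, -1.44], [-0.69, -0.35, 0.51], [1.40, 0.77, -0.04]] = u @ [[0.34, 0.14, -0.74], [2.33, 1.21, -1.22]]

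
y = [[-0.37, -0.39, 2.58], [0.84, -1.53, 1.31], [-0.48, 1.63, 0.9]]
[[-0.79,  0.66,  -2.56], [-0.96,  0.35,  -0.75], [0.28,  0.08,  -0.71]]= y@[[-0.18, -0.13, 0.90], [0.28, -0.11, 0.28], [-0.29, 0.22, -0.82]]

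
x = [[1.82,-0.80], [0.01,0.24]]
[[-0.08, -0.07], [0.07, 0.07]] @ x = [[-0.15,0.05], [0.13,-0.04]]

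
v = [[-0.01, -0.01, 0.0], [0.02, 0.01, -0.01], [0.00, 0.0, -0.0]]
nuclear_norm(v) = 0.03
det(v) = 0.00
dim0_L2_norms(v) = [0.02, 0.01, 0.01]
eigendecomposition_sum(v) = [[(-0.01+0j), (-0.01+0j), (-0-0j)],[(0.01+0j), 0.01+0.00j, -0.00+0.00j],[0j, 0.00+0.00j, 0.00+0.00j]] + [[(-0.01-0.01j), -0.01+0.00j, 0.00+0.01j], [0.01+0.00j, (0.01-0.01j), -0.01-0.01j], [0.00+0.00j, 0.00+0.00j, 0.00+0.00j]] + [[(-0+0j), -0.00+0.00j, -0.00+0.00j], [-0.00+0.00j, (-0+0j), 0.00-0.00j], [(-0+0j), (-0+0j), (-0+0j)]]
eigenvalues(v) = [0.01j, -0.01j, (-0+0j)]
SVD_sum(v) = [[-0.01, -0.01, 0.00], [0.02, 0.01, -0.01], [0.0, 0.00, 0.0]] + [[0.00, -0.0, -0.00], [0.00, -0.0, -0.00], [0.00, 0.00, 0.00]] + [[-0.0, -0.00, -0.00], [-0.00, -0.0, -0.0], [-0.00, 0.0, -0.0]]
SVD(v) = [[-0.47, 0.88, 0.0],[0.88, 0.47, 0.0],[0.00, 0.0, 1.0]] @ diag([0.02757816396257008, 0.00628051530159756, -0.0]) @ [[0.81, 0.49, -0.32],[0.1, -0.65, -0.75],[0.58, -0.58, 0.58]]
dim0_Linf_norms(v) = [0.02, 0.01, 0.01]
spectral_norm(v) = 0.03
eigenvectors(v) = [[(0.41-0.41j), 0.41+0.41j, 0.58+0.00j],  [-0.82+0.00j, -0.82-0.00j, -0.58+0.00j],  [0j, -0j, 0.58+0.00j]]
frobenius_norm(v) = 0.03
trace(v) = 0.00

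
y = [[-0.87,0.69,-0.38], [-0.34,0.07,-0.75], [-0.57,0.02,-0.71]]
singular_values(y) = [1.56, 0.66, 0.14]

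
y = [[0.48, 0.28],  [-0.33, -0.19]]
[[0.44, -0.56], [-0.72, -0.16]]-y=[[-0.04, -0.84], [-0.39, 0.03]]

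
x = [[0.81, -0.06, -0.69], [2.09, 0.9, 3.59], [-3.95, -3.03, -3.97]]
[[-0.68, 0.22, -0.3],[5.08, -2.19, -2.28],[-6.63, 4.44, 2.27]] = x @ [[0.21, -0.08, -0.67], [0.33, -0.93, 0.66], [1.21, -0.33, -0.41]]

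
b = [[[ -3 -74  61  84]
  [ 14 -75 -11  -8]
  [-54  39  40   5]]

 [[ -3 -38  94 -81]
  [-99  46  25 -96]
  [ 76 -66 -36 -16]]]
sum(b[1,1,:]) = -124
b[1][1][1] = 46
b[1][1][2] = 25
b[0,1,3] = -8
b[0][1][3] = -8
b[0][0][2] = 61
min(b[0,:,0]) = -54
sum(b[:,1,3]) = -104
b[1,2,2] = -36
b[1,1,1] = 46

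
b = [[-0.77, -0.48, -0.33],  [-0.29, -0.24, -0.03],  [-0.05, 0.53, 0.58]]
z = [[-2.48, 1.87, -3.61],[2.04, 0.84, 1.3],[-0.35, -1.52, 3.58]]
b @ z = [[1.05, -1.34, 0.97],[0.24, -0.7, 0.63],[1.00, -0.53, 2.95]]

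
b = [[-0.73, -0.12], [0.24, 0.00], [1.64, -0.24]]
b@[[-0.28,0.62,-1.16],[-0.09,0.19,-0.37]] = [[0.22,-0.48,0.89], [-0.07,0.15,-0.28], [-0.44,0.97,-1.81]]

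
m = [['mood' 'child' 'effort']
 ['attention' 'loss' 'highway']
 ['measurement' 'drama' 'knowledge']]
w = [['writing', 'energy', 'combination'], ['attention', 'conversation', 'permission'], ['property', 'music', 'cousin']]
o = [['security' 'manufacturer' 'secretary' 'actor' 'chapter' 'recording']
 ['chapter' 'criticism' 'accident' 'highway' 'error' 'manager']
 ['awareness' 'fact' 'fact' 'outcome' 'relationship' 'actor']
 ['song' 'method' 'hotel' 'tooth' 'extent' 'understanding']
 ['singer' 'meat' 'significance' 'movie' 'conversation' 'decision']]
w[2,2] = 'cousin'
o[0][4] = 'chapter'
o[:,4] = ['chapter', 'error', 'relationship', 'extent', 'conversation']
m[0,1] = 'child'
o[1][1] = 'criticism'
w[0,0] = 'writing'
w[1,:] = ['attention', 'conversation', 'permission']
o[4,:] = ['singer', 'meat', 'significance', 'movie', 'conversation', 'decision']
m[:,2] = ['effort', 'highway', 'knowledge']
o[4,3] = 'movie'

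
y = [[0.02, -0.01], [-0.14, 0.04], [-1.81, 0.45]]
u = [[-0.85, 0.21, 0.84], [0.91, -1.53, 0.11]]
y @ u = [[-0.03, 0.02, 0.02], [0.16, -0.09, -0.11], [1.95, -1.07, -1.47]]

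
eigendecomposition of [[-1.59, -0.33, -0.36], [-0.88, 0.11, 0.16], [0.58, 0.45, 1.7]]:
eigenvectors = [[0.87, 0.13, -0.12], [0.45, -0.96, 0.17], [-0.21, 0.24, 0.98]]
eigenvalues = [-1.67, 0.19, 1.7]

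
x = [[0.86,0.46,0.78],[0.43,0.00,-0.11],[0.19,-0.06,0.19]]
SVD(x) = [[-0.96, 0.20, -0.17], [-0.19, -0.98, -0.07], [-0.18, -0.03, 0.98]] @ diag([1.292032405864414, 0.3745689986270694, 0.15083211681776998]) @ [[-0.73, -0.34, -0.59], [-0.68, 0.25, 0.69], [0.08, -0.91, 0.41]]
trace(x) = 1.05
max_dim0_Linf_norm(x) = 0.86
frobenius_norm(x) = 1.35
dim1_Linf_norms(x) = [0.86, 0.43, 0.19]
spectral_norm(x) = 1.29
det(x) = -0.07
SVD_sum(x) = [[0.91, 0.42, 0.74], [0.18, 0.08, 0.15], [0.17, 0.08, 0.14]] + [[-0.05, 0.02, 0.05],[0.25, -0.09, -0.25],[0.01, -0.00, -0.01]] + [[-0.00, 0.02, -0.01], [-0.00, 0.01, -0.0], [0.01, -0.13, 0.06]]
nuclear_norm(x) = 1.82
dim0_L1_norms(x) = [1.48, 0.52, 1.08]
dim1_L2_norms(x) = [1.25, 0.44, 0.28]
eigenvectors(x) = [[-0.93, -0.51, -0.2], [-0.33, 0.81, -0.76], [-0.16, 0.29, 0.62]]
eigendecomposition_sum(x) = [[0.92, 0.33, 0.7], [0.33, 0.12, 0.25], [0.16, 0.06, 0.12]] + [[-0.06, 0.11, 0.12], [0.1, -0.18, -0.19], [0.04, -0.06, -0.07]] + [[0.0, 0.02, -0.04], [0.01, 0.06, -0.17], [-0.01, -0.05, 0.14]]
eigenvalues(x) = [1.16, -0.31, 0.2]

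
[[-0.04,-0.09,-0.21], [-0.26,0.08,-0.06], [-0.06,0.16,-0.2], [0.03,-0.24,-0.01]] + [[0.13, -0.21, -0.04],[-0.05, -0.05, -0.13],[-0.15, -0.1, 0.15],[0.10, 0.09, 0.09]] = [[0.09, -0.30, -0.25], [-0.31, 0.03, -0.19], [-0.21, 0.06, -0.05], [0.13, -0.15, 0.08]]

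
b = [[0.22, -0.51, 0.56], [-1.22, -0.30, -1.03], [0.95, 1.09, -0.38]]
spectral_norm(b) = 1.89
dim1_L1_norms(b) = [1.29, 2.55, 2.42]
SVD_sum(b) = [[0.10, 0.06, 0.04], [-1.22, -0.69, -0.48], [0.96, 0.54, 0.38]] + [[0.04,-0.49,0.59],  [-0.04,0.42,-0.52],  [-0.05,0.59,-0.72]] + [[0.08,-0.08,-0.07],[0.04,-0.04,-0.03],[0.04,-0.04,-0.04]]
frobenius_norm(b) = 2.34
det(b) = 0.42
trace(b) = -0.46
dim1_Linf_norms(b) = [0.56, 1.22, 1.09]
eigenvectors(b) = [[(0.68+0j), -0.40-0.02j, -0.40+0.02j], [-0.72+0.00j, (0.22+0.43j), 0.22-0.43j], [-0.14+0.00j, (0.78+0j), 0.78-0.00j]]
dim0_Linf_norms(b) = [1.22, 1.09, 1.03]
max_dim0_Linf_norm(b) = 1.22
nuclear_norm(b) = 3.43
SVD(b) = [[-0.07, -0.56, 0.83], [0.78, 0.49, 0.39], [-0.62, 0.68, 0.40]] @ diag([1.8873024613013245, 1.3813877349053987, 0.16204118432946585]) @ [[-0.83, -0.46, -0.32], [-0.05, 0.63, -0.77], [0.56, -0.62, -0.55]]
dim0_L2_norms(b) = [1.56, 1.24, 1.23]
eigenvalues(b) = [(0.65+0j), (-0.55+0.59j), (-0.55-0.59j)]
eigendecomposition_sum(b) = [[(0.76-0j),  0.03-0.00j,  (0.38-0j)],[-0.81+0.00j,  -0.03+0.00j,  -0.41+0.00j],[(-0.16+0j),  -0.01+0.00j,  -0.08+0.00j]] + [[-0.27-0.35j, (-0.27-0.28j), 0.09-0.24j], [-0.21+0.50j, -0.13+0.46j, (-0.31+0.05j)], [(0.55+0.65j), (0.55+0.52j), -0.15+0.48j]] + [[(-0.27+0.35j), (-0.27+0.28j), (0.09+0.24j)],[(-0.21-0.5j), (-0.13-0.46j), -0.31-0.05j],[(0.55-0.65j), (0.55-0.52j), -0.15-0.48j]]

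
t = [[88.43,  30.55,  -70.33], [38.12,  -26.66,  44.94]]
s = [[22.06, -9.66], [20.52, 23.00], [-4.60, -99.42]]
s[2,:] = [-4.6, -99.42]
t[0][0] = 88.43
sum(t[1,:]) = 56.39999999999999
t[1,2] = 44.94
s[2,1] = -99.42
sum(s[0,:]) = 12.399999999999999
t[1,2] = 44.94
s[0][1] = -9.66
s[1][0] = 20.52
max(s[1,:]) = 23.0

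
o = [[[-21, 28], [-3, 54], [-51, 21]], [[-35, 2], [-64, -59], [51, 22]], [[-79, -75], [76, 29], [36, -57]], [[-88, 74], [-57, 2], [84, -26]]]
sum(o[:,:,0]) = -151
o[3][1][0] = -57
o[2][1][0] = 76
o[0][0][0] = -21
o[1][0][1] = 2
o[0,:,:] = [[-21, 28], [-3, 54], [-51, 21]]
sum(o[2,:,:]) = -70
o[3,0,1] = 74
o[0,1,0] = -3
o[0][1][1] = 54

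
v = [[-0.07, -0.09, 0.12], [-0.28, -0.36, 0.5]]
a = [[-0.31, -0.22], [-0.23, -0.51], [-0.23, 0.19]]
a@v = [[0.08, 0.11, -0.15], [0.16, 0.2, -0.28], [-0.04, -0.05, 0.07]]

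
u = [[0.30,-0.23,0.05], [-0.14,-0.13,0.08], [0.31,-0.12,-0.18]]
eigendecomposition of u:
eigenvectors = [[0.85, -0.39, 0.36], [-0.15, -0.83, 0.81], [0.51, 0.4, 0.47]]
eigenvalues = [0.37, -0.24, -0.15]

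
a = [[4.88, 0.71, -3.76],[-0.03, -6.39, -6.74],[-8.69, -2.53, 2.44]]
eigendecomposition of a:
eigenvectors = [[0.58, -0.43, -0.02], [0.31, 0.71, -0.97], [-0.75, -0.56, -0.25]]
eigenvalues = [10.15, -1.1, -8.11]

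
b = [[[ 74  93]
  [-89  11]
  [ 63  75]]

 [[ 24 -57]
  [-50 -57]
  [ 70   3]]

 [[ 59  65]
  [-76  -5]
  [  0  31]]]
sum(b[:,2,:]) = 242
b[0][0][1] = 93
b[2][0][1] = 65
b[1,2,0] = 70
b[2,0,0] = 59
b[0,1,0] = -89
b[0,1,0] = -89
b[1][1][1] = -57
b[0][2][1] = 75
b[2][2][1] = 31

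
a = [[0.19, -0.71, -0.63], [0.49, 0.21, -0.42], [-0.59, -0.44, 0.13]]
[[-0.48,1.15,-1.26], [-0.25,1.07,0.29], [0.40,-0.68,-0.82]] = a @ [[-1.51, 0.80, 0.47], [0.91, 0.01, 1.41], [-0.72, -1.60, 0.56]]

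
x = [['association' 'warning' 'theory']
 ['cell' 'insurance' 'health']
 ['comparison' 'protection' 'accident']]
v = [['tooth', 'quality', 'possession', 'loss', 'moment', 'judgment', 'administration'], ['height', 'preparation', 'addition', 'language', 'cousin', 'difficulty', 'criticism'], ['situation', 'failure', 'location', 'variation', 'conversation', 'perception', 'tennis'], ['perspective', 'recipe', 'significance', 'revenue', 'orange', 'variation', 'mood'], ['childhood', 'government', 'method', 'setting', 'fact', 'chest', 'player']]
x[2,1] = 'protection'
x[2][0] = 'comparison'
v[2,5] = 'perception'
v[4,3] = 'setting'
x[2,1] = 'protection'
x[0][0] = 'association'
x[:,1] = ['warning', 'insurance', 'protection']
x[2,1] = 'protection'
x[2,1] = 'protection'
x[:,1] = ['warning', 'insurance', 'protection']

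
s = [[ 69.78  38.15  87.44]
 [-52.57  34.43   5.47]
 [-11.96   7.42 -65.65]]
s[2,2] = -65.65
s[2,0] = -11.96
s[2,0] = -11.96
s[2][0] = -11.96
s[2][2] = -65.65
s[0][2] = 87.44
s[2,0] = -11.96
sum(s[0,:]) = 195.37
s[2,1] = 7.42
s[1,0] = -52.57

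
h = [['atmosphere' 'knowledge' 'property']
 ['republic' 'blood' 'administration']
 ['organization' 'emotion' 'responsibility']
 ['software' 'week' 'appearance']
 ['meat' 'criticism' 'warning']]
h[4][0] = 'meat'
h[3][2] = 'appearance'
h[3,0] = 'software'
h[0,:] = ['atmosphere', 'knowledge', 'property']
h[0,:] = ['atmosphere', 'knowledge', 'property']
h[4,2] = 'warning'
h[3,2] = 'appearance'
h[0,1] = 'knowledge'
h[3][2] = 'appearance'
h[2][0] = 'organization'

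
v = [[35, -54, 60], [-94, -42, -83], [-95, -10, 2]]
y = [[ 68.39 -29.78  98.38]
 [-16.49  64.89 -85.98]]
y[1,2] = -85.98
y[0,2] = 98.38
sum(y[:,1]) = 35.11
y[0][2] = 98.38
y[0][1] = -29.78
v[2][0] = -95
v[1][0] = -94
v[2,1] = -10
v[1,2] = -83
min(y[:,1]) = -29.78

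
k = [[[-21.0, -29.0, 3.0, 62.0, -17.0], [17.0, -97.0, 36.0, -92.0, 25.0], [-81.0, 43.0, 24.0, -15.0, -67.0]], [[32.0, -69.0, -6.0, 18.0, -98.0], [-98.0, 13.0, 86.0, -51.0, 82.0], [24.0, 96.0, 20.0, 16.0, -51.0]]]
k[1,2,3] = 16.0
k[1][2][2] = 20.0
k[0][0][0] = -21.0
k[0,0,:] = [-21.0, -29.0, 3.0, 62.0, -17.0]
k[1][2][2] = 20.0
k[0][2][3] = -15.0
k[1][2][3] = 16.0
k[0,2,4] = -67.0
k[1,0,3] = 18.0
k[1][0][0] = 32.0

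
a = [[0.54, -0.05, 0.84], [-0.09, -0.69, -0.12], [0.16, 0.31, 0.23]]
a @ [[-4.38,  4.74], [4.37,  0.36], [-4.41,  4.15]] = [[-6.29, 6.03], [-2.09, -1.17], [-0.36, 1.82]]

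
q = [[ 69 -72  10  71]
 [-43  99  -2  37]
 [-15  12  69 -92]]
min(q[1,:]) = -43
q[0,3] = 71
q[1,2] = -2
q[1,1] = 99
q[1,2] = -2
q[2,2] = 69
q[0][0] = 69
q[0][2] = 10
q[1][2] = -2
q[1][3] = 37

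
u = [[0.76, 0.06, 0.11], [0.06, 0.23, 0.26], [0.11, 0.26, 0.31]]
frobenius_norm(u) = 0.95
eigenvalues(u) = [0.81, 0.48, 0.01]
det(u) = 0.00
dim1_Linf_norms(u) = [0.76, 0.26, 0.31]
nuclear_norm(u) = 1.30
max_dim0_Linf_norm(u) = 0.76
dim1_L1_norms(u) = [0.93, 0.55, 0.68]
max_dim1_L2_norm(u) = 0.77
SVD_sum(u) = [[0.68,0.18,0.24], [0.18,0.05,0.06], [0.24,0.06,0.08]] + [[0.08, -0.12, -0.13], [-0.12, 0.18, 0.2], [-0.13, 0.20, 0.22]] + [[0.0,0.00,-0.0], [0.0,0.0,-0.0], [-0.00,-0.0,0.00]]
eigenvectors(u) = [[0.92, 0.40, -0.04],[0.24, -0.61, -0.75],[0.32, -0.68, 0.66]]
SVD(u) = [[-0.92, 0.4, -0.04], [-0.24, -0.61, -0.75], [-0.32, -0.68, 0.66]] @ diag([0.8142556871468964, 0.47974122069452296, 0.006003092158580503]) @ [[-0.92, -0.24, -0.32], [0.40, -0.61, -0.68], [-0.04, -0.75, 0.66]]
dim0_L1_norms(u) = [0.93, 0.55, 0.68]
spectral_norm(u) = 0.81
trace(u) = 1.30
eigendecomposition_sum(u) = [[0.68, 0.18, 0.24], [0.18, 0.05, 0.06], [0.24, 0.06, 0.08]] + [[0.08, -0.12, -0.13],[-0.12, 0.18, 0.2],[-0.13, 0.2, 0.22]] + [[0.00, 0.00, -0.00], [0.0, 0.00, -0.00], [-0.0, -0.0, 0.0]]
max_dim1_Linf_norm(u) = 0.76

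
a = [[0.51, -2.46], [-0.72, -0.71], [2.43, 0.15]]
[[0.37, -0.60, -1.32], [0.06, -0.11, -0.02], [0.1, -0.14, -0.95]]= a @ [[0.05, -0.07, -0.42], [-0.14, 0.23, 0.45]]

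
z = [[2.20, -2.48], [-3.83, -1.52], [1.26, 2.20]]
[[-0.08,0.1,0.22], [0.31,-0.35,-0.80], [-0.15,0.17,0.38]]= z@[[-0.07,0.08,0.18],[-0.03,0.03,0.07]]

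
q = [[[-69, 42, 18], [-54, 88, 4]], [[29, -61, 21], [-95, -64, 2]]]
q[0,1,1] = 88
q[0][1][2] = 4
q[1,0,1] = -61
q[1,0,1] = -61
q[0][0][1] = 42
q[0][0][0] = -69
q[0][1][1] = 88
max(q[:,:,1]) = 88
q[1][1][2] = 2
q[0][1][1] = 88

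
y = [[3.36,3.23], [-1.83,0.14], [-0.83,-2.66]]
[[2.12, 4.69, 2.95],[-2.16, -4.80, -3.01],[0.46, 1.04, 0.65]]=y @ [[1.14,2.53,1.59], [-0.53,-1.18,-0.74]]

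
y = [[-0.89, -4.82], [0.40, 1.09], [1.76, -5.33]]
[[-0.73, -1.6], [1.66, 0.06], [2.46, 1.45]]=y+[[0.16,3.22], [1.26,-1.03], [0.70,6.78]]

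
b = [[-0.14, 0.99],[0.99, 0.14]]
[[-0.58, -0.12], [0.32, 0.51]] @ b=[[-0.04, -0.59],[0.46, 0.39]]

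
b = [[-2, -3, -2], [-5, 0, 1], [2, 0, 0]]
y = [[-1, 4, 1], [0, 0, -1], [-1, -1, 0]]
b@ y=[[4, -6, 1], [4, -21, -5], [-2, 8, 2]]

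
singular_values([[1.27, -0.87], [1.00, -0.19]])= [1.81, 0.35]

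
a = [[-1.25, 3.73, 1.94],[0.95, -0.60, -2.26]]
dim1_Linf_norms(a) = [3.73, 2.26]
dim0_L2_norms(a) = [1.57, 3.78, 2.98]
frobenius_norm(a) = 5.06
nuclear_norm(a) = 6.43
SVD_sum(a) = [[-1.39,3.28,2.46], [0.66,-1.55,-1.16]] + [[0.14, 0.45, -0.52], [0.29, 0.95, -1.10]]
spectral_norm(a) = 4.79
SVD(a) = [[-0.9, 0.43], [0.43, 0.9]] @ diag([4.787867448650582, 1.6387267295532117]) @ [[0.32, -0.76, -0.57], [0.20, 0.64, -0.74]]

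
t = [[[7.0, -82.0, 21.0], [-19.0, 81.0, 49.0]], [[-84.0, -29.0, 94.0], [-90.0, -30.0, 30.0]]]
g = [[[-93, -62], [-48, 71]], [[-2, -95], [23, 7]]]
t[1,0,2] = 94.0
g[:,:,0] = [[-93, -48], [-2, 23]]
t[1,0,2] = 94.0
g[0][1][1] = 71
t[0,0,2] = 21.0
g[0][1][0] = -48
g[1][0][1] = -95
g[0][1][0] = -48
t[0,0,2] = 21.0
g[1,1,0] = 23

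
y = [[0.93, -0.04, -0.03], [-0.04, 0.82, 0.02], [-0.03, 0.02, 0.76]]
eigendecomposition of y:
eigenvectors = [[0.93, -0.35, 0.11], [-0.32, -0.92, -0.22], [-0.18, -0.17, 0.97]]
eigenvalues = [0.95, 0.81, 0.75]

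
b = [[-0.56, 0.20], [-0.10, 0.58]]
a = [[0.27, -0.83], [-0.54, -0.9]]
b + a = [[-0.29, -0.63], [-0.64, -0.32]]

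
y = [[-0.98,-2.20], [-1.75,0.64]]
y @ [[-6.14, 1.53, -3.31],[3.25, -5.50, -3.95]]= [[-1.13, 10.60, 11.93], [12.82, -6.20, 3.26]]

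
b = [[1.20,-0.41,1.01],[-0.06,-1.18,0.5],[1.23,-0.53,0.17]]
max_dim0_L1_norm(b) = 2.49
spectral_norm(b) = 2.14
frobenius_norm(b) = 2.47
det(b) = 1.32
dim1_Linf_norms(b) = [1.2, 1.18, 1.23]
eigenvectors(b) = [[(0.82+0j), (-0.1-0.07j), -0.10+0.07j], [(0.08+0j), 0.82+0.00j, (0.82-0j)], [(0.57+0j), 0.55+0.12j, 0.55-0.12j]]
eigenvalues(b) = [(1.86+0j), (-0.84+0.08j), (-0.84-0.08j)]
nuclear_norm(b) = 3.80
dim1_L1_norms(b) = [2.62, 1.74, 1.93]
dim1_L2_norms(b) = [1.62, 1.28, 1.35]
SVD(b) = [[-0.73, 0.23, -0.64], [-0.36, -0.93, 0.08], [-0.58, 0.29, 0.76]] @ diag([2.1352033635713483, 1.1075864076077548, 0.5577265870264265]) @ [[-0.74, 0.48, -0.48], [0.61, 0.77, -0.17], [0.28, -0.42, -0.86]]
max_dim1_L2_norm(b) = 1.62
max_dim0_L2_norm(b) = 1.72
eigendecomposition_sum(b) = [[1.38+0.00j, (-0.31+0j), 0.73-0.00j],[(0.13+0j), (-0.03+0j), (0.07-0j)],[(0.96+0j), -0.22+0.00j, (0.51-0j)]] + [[-0.09+0.17j, -0.05+0.24j, (0.14-0.28j)], [-0.10-1.30j, -0.58-1.52j, 0.22+2.07j], [(0.13-0.89j), -0.16-1.10j, -0.17+1.42j]] + [[-0.09-0.17j, (-0.05-0.24j), 0.14+0.28j],[-0.10+1.30j, -0.58+1.52j, 0.22-2.07j],[(0.13+0.89j), -0.16+1.10j, (-0.17-1.42j)]]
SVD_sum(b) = [[1.15, -0.75, 0.74], [0.56, -0.37, 0.36], [0.91, -0.60, 0.59]] + [[0.15,0.19,-0.04], [-0.63,-0.79,0.18], [0.2,0.25,-0.05]] + [[-0.10, 0.15, 0.31], [0.01, -0.02, -0.04], [0.12, -0.18, -0.37]]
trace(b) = 0.19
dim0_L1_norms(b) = [2.49, 2.12, 1.68]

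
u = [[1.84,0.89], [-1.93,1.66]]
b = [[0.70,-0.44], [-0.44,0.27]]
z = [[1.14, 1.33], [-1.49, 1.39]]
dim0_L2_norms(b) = [0.83, 0.52]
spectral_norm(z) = 2.04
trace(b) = 0.97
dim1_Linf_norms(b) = [0.7, 0.44]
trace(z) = 2.53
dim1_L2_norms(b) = [0.83, 0.52]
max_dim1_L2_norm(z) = 2.04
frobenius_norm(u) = 3.26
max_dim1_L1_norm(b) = 1.14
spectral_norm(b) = 0.97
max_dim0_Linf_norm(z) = 1.49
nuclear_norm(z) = 3.79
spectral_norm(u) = 2.78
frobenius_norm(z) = 2.69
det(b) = -0.00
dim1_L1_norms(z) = [2.47, 2.88]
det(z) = 3.57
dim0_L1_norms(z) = [2.63, 2.72]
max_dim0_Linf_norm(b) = 0.7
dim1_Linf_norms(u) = [1.84, 1.93]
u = z + b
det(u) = 4.77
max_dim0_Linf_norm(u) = 1.93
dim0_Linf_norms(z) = [1.49, 1.39]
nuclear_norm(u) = 4.49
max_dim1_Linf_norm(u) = 1.93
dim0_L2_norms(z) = [1.88, 1.92]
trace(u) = 3.50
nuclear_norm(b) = 0.98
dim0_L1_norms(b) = [1.14, 0.71]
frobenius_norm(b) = 0.97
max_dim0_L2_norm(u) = 2.67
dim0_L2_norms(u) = [2.67, 1.88]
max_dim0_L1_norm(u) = 3.77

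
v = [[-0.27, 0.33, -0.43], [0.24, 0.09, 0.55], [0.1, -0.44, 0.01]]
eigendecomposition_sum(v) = [[0.01-0.00j,(0.01+0j),(0.01+0j)], [-0j,0j,0j], [-0.00+0.00j,-0.00+0.00j,-0.00+0.00j]] + [[(-0.14-0.1j), 0.16-0.19j, -0.22-0.31j], [0.12-0.04j, 0.04+0.18j, (0.27-0j)], [0.05+0.15j, -0.22+0.06j, 0.01+0.34j]] + [[(-0.14+0.1j), 0.16+0.19j, -0.22+0.31j], [0.12+0.04j, 0.04-0.18j, 0.27+0.00j], [(0.05-0.15j), (-0.22-0.06j), 0.01-0.34j]]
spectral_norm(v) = 0.82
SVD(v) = [[-0.72, -0.25, 0.65], [0.64, -0.59, 0.49], [0.26, 0.77, 0.58]] @ diag([0.8189399194200108, 0.5176207470273458, 0.00248407471694302]) @ [[0.46,-0.36,0.81], [0.0,-0.91,-0.41], [0.89,0.19,-0.42]]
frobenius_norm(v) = 0.97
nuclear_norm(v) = 1.34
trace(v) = -0.17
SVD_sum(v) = [[-0.27, 0.21, -0.48],[0.24, -0.19, 0.43],[0.10, -0.08, 0.17]] + [[-0.00,0.12,0.05], [-0.00,0.28,0.12], [0.0,-0.36,-0.16]] + [[0.00, 0.00, -0.00], [0.0, 0.0, -0.00], [0.00, 0.0, -0.0]]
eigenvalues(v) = [(0.01+0j), (-0.09+0.42j), (-0.09-0.42j)]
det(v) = 0.00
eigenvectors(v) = [[-0.89+0.00j, (-0.65+0j), (-0.65-0j)], [-0.20+0.00j, 0.28-0.39j, (0.28+0.39j)], [0.42+0.00j, (0.49+0.33j), (0.49-0.33j)]]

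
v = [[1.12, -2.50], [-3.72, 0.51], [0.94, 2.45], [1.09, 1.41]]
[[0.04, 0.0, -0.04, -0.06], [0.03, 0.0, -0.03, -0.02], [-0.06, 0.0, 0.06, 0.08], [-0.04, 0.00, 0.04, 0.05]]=v@ [[-0.01, 0.00, 0.01, 0.01],[-0.02, 0.00, 0.02, 0.03]]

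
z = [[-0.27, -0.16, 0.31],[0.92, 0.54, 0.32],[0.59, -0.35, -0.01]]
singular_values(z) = [1.2, 0.58, 0.37]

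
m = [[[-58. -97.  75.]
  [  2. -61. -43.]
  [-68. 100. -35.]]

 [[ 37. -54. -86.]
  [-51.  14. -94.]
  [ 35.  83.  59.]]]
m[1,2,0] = 35.0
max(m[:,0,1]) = -54.0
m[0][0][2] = 75.0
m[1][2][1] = 83.0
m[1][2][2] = 59.0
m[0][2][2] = -35.0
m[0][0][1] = -97.0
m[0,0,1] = -97.0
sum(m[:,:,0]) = -103.0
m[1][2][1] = 83.0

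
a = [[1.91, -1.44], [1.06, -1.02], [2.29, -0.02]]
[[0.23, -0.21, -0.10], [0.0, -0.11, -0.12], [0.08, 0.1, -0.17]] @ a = [[-0.01, -0.12], [-0.39, 0.11], [-0.13, -0.21]]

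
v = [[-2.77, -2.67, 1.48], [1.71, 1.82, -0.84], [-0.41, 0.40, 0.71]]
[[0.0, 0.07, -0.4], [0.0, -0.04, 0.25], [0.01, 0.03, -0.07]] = v@[[-0.01, -0.04, -0.02], [0.01, 0.02, 0.08], [-0.00, 0.01, -0.16]]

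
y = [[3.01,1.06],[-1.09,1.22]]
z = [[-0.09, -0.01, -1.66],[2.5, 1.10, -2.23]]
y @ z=[[2.38, 1.14, -7.36],[3.15, 1.35, -0.91]]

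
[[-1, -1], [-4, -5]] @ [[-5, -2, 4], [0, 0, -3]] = [[5, 2, -1], [20, 8, -1]]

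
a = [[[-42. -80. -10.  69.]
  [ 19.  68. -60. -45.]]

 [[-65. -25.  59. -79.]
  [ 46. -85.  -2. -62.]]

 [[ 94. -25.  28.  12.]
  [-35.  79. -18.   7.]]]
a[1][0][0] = -65.0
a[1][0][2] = 59.0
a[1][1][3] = -62.0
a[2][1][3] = 7.0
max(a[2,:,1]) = 79.0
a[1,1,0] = 46.0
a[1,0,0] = -65.0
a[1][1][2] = -2.0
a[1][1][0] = 46.0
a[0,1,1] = 68.0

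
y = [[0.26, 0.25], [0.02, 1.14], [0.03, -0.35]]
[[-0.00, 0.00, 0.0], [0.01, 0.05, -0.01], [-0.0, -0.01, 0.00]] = y @ [[-0.01, -0.02, 0.02], [0.01, 0.04, -0.01]]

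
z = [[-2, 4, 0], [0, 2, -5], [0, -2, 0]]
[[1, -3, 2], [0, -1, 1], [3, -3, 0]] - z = [[3, -7, 2], [0, -3, 6], [3, -1, 0]]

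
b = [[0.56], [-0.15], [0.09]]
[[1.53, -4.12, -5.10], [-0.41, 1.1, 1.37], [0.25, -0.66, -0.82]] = b @ [[2.73,  -7.36,  -9.11]]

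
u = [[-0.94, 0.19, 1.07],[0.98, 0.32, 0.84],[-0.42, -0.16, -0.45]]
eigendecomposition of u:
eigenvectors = [[(0.39-0.26j), (0.39+0.26j), -0.09+0.00j], [(-0.8+0j), (-0.8-0j), 0.96+0.00j], [(0.36+0.01j), 0.36-0.01j, -0.25+0.00j]]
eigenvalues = [(-0.54+0.3j), (-0.54-0.3j), 0j]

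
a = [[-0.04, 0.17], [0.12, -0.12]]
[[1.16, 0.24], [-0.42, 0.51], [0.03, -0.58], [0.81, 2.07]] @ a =[[-0.02, 0.17], [0.08, -0.13], [-0.07, 0.07], [0.22, -0.11]]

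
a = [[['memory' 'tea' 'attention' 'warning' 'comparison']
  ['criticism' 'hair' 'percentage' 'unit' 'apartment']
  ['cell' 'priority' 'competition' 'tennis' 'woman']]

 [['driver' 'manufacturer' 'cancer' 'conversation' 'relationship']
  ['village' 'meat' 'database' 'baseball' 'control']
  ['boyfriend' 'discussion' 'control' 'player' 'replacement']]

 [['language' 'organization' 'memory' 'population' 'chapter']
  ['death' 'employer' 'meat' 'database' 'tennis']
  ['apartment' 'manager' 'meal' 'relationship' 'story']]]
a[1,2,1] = 'discussion'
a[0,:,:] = [['memory', 'tea', 'attention', 'warning', 'comparison'], ['criticism', 'hair', 'percentage', 'unit', 'apartment'], ['cell', 'priority', 'competition', 'tennis', 'woman']]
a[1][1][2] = 'database'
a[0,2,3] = 'tennis'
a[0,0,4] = 'comparison'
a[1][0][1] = 'manufacturer'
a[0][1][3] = 'unit'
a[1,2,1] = 'discussion'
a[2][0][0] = 'language'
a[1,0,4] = 'relationship'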